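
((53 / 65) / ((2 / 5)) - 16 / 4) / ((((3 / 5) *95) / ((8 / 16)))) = -17 / 988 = -0.02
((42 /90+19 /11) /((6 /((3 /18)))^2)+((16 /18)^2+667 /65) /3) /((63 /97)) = 55212497 /9729720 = 5.67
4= 4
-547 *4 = -2188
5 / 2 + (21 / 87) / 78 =2831 / 1131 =2.50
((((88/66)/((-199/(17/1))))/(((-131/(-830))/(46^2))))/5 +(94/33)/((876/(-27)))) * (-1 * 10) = 3055.00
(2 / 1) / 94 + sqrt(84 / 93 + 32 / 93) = 1.14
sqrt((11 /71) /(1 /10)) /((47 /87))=87 *sqrt(7810) /3337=2.30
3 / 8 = 0.38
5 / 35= 1 / 7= 0.14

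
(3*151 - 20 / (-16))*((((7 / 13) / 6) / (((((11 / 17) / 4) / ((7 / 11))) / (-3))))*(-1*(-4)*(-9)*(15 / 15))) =27244098 / 1573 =17319.83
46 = 46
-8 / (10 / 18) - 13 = -137 / 5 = -27.40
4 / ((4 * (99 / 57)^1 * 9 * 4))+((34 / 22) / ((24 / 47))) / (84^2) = 103 / 6272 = 0.02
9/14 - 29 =-28.36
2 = 2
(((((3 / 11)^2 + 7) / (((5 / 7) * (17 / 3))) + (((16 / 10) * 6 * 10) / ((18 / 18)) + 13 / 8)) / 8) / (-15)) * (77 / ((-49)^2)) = -8176393 / 307876800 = -0.03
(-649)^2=421201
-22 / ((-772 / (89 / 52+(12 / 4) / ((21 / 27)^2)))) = 186967 / 983528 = 0.19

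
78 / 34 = 39 / 17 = 2.29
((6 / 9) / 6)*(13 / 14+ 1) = 3 / 14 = 0.21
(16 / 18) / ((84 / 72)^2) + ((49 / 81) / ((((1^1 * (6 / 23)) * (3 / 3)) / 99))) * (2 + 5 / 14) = 955721 / 1764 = 541.79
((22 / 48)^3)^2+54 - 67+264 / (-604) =-387480432593 / 28856549376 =-13.43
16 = 16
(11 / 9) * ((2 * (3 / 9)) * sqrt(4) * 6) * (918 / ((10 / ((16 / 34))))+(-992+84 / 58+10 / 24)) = -36248674 / 3915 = -9258.92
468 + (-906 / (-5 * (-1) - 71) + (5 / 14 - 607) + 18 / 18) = -19083 / 154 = -123.92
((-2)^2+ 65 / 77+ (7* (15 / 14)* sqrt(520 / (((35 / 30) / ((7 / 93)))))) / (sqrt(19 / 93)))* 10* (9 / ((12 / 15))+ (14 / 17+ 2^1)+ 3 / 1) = 2165265 / 2618+ 87075* sqrt(3705) / 323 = 17236.18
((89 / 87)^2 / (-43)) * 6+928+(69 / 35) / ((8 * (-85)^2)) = 203639132335741 / 219473247000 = 927.85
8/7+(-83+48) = -33.86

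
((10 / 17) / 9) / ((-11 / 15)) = -0.09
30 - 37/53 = 1553/53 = 29.30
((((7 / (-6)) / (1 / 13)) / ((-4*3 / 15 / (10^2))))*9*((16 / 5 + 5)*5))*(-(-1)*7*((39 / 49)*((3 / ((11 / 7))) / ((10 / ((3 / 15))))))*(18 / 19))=58931145 / 418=140983.60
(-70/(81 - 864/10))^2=122500/729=168.04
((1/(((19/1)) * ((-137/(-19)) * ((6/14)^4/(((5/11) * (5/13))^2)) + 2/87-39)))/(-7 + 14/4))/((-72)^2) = 6216875/66477461196096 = 0.00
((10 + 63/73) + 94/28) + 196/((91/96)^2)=40131085/172718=232.35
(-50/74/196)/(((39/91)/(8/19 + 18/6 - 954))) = 7.65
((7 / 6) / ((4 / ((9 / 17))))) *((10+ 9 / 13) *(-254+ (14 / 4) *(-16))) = -452445 / 884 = -511.82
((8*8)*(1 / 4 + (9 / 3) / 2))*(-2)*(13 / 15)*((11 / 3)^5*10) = -937961024 / 729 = -1286640.64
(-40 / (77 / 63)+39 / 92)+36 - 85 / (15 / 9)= -47871 / 1012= -47.30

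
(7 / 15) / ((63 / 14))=14 / 135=0.10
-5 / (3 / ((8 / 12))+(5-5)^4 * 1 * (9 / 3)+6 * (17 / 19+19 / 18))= -0.31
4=4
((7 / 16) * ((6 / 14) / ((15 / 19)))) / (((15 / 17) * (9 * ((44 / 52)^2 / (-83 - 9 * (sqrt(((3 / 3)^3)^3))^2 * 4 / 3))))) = -1037153 / 261360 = -3.97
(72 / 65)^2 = 5184 / 4225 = 1.23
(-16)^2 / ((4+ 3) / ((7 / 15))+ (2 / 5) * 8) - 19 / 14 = 2313 / 182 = 12.71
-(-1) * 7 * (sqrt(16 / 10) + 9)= 14 * sqrt(10) / 5 + 63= 71.85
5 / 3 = 1.67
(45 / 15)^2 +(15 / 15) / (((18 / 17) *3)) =503 / 54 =9.31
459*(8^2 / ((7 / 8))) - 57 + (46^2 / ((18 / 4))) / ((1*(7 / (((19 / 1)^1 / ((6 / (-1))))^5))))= 742503161 / 61236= 12125.27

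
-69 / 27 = -23 / 9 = -2.56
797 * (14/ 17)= 11158/ 17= 656.35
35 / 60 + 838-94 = 8935 / 12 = 744.58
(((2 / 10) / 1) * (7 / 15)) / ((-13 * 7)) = -1 / 975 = -0.00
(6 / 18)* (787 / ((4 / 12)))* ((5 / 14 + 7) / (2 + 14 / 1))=361.88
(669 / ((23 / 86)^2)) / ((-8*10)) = -116.92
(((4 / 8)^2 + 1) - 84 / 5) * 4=-311 / 5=-62.20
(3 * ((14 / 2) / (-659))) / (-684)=0.00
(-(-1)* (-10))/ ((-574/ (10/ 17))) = 50/ 4879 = 0.01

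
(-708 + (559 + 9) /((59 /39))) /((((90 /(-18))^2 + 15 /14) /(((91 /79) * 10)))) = -49991760 /340253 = -146.93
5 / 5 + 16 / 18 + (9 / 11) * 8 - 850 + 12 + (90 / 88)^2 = -14436127 / 17424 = -828.52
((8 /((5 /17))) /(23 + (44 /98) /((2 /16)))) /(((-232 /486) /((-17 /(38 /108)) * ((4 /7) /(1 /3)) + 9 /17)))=126605430 /717953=176.34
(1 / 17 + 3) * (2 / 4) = 26 / 17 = 1.53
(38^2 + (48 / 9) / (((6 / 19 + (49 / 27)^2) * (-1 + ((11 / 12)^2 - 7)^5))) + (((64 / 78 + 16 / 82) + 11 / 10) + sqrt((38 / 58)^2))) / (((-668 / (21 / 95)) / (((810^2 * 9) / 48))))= -58896.60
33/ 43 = 0.77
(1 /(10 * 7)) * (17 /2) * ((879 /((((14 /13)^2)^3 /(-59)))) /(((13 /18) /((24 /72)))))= -982036939923 /527067520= -1863.21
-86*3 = -258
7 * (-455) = -3185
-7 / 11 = -0.64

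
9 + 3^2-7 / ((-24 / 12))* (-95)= -629 / 2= -314.50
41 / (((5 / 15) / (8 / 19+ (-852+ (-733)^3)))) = -920389330209 / 19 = -48441543695.21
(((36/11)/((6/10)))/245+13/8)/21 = 7103/90552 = 0.08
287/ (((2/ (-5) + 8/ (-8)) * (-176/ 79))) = 16195/ 176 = 92.02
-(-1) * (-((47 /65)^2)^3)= -10779215329 /75418890625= -0.14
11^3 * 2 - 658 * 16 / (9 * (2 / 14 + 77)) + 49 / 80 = 51466403 / 19440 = 2647.45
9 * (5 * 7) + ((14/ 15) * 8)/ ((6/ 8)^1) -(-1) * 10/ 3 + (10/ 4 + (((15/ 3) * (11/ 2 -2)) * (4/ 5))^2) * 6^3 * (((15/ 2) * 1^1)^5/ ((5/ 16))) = 146515346023/ 45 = 3255896578.29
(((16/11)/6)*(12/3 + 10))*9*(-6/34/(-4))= 252/187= 1.35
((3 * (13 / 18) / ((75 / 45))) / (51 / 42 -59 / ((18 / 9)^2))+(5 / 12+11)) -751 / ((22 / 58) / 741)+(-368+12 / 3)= -1467465.32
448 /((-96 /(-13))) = 60.67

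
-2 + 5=3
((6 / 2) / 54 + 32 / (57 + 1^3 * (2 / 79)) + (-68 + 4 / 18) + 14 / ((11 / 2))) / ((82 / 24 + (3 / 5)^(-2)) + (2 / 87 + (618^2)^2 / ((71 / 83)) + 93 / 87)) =-237347028758 / 626354168229347698195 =-0.00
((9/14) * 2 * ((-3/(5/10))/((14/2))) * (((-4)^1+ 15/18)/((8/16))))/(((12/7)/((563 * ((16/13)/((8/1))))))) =32091/91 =352.65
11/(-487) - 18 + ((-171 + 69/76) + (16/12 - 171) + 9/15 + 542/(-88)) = -1109456431/3053490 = -363.34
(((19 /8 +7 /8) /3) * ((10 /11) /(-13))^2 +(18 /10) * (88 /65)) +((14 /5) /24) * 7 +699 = 110465323 /157300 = 702.26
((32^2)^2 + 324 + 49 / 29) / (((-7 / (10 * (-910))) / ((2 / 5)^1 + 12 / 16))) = 45475132755 / 29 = 1568108026.03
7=7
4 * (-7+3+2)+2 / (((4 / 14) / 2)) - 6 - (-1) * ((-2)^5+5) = -27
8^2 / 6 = 32 / 3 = 10.67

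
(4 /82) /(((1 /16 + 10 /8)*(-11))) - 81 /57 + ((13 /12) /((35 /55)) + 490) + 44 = 18312911 /34276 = 534.28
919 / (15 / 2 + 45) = 1838 / 105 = 17.50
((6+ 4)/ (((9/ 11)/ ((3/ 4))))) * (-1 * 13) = -715/ 6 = -119.17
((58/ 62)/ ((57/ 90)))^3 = 658503000/ 204336469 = 3.22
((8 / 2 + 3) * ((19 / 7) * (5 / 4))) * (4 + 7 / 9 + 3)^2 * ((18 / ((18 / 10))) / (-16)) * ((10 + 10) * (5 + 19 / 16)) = -32003125 / 288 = -111121.96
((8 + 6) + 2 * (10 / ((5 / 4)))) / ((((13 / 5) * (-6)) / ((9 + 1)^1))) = -250 / 13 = -19.23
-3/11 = -0.27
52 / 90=0.58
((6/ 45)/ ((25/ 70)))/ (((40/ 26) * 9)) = 91/ 3375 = 0.03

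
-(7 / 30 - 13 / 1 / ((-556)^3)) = -601578851 / 2578194240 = -0.23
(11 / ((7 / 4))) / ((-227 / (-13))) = 572 / 1589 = 0.36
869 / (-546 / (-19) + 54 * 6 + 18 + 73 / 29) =2.33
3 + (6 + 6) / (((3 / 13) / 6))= 315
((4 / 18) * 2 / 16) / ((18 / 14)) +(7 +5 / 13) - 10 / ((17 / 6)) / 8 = 498725 / 71604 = 6.97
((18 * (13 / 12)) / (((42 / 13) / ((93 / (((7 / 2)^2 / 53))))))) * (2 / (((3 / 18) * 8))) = 2499003 / 686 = 3642.86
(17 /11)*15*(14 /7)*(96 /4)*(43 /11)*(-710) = -3088323.97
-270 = -270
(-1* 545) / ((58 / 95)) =-51775 / 58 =-892.67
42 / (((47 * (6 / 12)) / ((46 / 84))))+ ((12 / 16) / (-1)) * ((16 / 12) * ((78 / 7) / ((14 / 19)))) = -32573 / 2303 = -14.14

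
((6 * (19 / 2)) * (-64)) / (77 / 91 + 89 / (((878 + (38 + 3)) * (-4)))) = -58110208 / 13093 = -4438.27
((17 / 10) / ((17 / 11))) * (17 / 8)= 187 / 80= 2.34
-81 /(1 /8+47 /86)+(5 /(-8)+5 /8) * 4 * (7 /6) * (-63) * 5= -9288 /77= -120.62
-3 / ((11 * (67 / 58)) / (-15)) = 2610 / 737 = 3.54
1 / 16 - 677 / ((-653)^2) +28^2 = 5349290073 / 6822544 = 784.06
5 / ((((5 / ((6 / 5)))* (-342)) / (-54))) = 18 / 95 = 0.19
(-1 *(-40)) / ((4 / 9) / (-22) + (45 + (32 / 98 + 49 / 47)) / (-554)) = -631551690 / 1640467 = -384.98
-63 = -63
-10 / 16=-5 / 8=-0.62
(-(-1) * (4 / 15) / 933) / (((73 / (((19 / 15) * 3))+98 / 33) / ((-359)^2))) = 107744516 / 64876155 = 1.66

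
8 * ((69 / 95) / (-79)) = -0.07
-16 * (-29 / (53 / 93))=43152 / 53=814.19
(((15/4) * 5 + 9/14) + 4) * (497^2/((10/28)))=32358179/2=16179089.50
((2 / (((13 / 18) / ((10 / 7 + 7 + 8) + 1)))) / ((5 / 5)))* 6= 26352 / 91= 289.58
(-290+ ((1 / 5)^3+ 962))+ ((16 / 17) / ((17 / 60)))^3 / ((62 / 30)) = 64513857940639 / 93533079875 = 689.74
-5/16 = -0.31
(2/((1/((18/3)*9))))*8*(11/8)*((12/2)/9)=792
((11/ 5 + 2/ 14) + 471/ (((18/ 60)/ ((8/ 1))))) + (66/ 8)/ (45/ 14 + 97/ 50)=144234071/ 11480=12563.94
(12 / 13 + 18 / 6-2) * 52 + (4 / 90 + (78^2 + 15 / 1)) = 278957 / 45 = 6199.04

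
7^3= 343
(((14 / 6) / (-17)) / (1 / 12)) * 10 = -280 / 17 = -16.47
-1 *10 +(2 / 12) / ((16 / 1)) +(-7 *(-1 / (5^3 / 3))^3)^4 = -13955286704003810760073334639 / 1396983861923217773437500000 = -9.99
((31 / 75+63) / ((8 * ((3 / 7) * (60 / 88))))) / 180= 91553 / 607500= 0.15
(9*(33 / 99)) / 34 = 3 / 34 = 0.09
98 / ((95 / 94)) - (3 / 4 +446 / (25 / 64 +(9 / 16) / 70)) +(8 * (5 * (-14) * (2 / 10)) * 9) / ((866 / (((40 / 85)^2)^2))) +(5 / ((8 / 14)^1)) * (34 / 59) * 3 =-38392263275965103 / 38108078227820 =-1007.46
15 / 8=1.88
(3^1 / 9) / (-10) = -1 / 30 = -0.03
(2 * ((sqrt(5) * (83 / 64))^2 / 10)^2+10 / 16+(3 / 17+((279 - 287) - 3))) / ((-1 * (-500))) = -5010708191 / 285212672000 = -0.02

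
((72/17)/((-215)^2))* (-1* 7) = -504/785825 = -0.00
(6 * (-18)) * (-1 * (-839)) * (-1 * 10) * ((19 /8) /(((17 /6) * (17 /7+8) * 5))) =18077094 /1241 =14566.55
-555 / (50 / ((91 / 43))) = -10101 / 430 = -23.49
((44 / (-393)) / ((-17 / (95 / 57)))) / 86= 110 / 861849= 0.00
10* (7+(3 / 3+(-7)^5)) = -167990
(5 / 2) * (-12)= -30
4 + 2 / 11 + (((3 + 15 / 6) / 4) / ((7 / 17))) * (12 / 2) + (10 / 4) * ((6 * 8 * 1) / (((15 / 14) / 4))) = 145443 / 308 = 472.22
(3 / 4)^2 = 9 / 16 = 0.56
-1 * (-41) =41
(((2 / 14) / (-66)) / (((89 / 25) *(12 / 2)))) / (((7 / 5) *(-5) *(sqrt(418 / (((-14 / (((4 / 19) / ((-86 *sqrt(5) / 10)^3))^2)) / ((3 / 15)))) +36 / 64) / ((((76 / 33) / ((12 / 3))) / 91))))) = 37765825 *sqrt(1006367309400649) / 9810282040807220873901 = 0.00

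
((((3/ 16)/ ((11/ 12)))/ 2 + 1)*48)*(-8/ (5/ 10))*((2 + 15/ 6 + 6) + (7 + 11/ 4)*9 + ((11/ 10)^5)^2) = -293455290558891/ 3437500000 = -85368.81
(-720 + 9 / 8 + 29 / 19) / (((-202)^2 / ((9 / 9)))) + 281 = 1742711411 / 6202208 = 280.98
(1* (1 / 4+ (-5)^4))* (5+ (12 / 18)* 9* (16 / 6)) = 52521 / 4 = 13130.25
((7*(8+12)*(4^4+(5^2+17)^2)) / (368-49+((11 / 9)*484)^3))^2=0.00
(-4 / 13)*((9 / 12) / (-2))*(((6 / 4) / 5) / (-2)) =-0.02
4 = 4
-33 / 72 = -11 / 24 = -0.46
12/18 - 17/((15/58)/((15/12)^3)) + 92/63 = -254537/2016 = -126.26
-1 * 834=-834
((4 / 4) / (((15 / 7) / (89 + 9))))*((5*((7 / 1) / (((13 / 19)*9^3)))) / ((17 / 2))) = 182476 / 483327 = 0.38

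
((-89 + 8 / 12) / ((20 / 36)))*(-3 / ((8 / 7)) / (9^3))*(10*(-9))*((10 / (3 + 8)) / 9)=-9275 / 1782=-5.20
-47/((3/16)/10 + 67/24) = -22560/1349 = -16.72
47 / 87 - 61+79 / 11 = -50987 / 957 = -53.28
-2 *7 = -14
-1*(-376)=376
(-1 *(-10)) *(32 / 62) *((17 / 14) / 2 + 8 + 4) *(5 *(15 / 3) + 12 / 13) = 4758440 / 2821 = 1686.79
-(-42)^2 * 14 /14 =-1764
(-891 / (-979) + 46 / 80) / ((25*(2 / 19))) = 100453 / 178000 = 0.56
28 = 28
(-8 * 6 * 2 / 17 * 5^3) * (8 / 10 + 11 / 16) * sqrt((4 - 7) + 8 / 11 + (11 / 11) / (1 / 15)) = -3745.91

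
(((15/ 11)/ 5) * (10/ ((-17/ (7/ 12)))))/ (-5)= 7/ 374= 0.02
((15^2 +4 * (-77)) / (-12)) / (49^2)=83 / 28812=0.00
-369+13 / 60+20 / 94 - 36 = -1140889 / 2820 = -404.57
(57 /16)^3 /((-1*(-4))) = 185193 /16384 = 11.30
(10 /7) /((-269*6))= -5 /5649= -0.00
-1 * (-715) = 715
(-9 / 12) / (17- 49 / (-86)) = -129 / 3022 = -0.04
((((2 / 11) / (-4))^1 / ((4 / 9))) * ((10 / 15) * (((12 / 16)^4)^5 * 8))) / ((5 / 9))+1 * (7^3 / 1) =10371049285818293 / 30236569763840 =343.00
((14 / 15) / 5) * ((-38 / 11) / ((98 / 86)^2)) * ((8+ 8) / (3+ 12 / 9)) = -2248384 / 1226225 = -1.83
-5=-5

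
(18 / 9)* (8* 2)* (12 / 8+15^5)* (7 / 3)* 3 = 170100336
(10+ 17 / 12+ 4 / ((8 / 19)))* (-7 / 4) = -1757 / 48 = -36.60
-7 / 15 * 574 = -4018 / 15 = -267.87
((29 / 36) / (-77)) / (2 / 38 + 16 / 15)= -95 / 10164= -0.01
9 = 9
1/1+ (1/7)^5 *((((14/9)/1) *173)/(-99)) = 2138945/2139291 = 1.00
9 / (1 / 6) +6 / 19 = 1032 / 19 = 54.32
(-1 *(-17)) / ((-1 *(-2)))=17 / 2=8.50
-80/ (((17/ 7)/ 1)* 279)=-560/ 4743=-0.12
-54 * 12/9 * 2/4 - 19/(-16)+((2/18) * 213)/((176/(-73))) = -5891/132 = -44.63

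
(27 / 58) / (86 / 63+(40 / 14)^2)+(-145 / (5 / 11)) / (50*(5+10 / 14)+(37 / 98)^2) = -5900642573 / 5529672324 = -1.07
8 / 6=4 / 3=1.33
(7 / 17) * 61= 427 / 17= 25.12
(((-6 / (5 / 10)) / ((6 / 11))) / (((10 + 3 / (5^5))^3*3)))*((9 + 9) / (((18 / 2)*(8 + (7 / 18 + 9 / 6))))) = -4028320312500 / 2716846754783653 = -0.00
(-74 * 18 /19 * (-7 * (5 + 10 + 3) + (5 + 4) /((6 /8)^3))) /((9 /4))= 185888 /57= 3261.19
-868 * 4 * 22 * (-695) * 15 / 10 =79630320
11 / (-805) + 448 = 360629 / 805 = 447.99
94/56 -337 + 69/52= -60787/182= -333.99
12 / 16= 3 / 4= 0.75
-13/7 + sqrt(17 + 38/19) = -13/7 + sqrt(19) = 2.50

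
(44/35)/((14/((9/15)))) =66/1225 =0.05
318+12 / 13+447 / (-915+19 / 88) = 333245778 / 1046513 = 318.43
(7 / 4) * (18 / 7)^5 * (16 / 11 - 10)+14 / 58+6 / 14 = -1287227464 / 765919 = -1680.63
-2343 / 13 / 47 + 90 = 52647 / 611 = 86.17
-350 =-350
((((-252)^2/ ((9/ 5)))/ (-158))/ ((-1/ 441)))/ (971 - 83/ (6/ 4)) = 107.54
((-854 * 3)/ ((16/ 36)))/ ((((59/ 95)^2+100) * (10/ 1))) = -20809845/ 3623924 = -5.74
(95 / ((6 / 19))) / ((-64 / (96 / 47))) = -1805 / 188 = -9.60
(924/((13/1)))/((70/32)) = 2112/65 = 32.49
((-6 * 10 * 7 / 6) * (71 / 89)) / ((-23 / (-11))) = -54670 / 2047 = -26.71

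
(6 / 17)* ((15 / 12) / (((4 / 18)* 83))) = 135 / 5644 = 0.02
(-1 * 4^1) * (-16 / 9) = 64 / 9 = 7.11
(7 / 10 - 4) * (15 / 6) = -33 / 4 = -8.25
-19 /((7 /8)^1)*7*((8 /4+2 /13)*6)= -25536 /13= -1964.31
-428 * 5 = -2140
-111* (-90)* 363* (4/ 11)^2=479520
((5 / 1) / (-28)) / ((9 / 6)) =-5 / 42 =-0.12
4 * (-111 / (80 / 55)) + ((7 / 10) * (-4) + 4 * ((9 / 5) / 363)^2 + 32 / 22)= -448886261 / 1464100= -306.60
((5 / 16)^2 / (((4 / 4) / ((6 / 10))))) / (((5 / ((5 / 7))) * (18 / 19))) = 95 / 10752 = 0.01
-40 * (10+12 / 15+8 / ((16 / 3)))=-492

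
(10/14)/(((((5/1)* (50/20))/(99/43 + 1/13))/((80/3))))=6080/1677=3.63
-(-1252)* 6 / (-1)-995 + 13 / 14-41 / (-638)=-18993914 / 2233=-8506.01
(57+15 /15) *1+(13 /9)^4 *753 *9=7182905 /243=29559.28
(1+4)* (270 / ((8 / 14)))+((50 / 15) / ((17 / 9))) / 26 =1044255 / 442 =2362.57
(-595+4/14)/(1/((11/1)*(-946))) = 43320178/7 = 6188596.86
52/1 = 52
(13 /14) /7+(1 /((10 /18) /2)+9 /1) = 6239 /490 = 12.73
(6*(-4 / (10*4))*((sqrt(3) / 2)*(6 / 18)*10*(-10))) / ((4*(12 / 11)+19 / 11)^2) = 1210*sqrt(3) / 4489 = 0.47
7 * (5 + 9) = 98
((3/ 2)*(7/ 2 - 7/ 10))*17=357/ 5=71.40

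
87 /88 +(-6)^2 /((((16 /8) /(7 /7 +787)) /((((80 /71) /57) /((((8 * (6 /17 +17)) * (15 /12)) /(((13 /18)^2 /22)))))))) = 971019079 /945541080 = 1.03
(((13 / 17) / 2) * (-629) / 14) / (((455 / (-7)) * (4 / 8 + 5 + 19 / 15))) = 111 / 2842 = 0.04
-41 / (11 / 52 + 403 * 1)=-2132 / 20967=-0.10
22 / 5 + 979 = 983.40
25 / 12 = 2.08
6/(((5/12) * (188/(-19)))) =-342/235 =-1.46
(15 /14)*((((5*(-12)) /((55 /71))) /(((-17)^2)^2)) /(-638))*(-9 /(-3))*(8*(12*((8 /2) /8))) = 460080 /2051526323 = 0.00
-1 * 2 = -2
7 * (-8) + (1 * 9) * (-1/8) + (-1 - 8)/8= -233/4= -58.25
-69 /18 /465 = -23 /2790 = -0.01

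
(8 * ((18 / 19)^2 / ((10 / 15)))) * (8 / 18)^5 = 16384 / 87723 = 0.19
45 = 45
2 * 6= 12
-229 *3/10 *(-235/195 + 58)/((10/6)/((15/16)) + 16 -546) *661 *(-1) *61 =-36814000383/123604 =-297838.26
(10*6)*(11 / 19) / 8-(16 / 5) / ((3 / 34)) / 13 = 11503 / 7410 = 1.55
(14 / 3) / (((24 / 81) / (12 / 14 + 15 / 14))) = 243 / 8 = 30.38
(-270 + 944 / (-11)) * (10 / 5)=-711.64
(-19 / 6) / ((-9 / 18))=19 / 3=6.33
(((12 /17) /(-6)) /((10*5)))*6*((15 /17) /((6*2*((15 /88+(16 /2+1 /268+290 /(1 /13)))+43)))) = -2948 /10851778045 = -0.00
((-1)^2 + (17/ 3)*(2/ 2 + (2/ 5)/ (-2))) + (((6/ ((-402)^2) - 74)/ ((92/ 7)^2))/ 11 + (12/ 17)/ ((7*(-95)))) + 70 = 2140170250324349/ 28349131752480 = 75.49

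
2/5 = 0.40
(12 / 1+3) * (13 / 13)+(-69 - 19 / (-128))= -6893 / 128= -53.85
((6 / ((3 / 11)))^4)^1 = 234256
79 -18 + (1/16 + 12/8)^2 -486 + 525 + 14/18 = 237817/2304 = 103.22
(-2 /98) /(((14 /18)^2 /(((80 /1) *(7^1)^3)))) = -6480 /7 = -925.71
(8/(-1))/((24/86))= -86/3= -28.67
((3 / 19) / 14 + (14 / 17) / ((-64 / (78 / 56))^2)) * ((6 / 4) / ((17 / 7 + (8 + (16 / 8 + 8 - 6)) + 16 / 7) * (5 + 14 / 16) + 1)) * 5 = 2593449 / 2939723776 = 0.00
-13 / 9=-1.44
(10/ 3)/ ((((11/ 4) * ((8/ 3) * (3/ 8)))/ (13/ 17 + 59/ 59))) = 400/ 187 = 2.14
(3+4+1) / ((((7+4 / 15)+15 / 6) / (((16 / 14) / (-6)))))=-320 / 2051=-0.16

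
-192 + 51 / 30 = -1903 / 10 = -190.30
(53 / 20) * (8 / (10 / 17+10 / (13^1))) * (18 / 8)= 35139 / 1000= 35.14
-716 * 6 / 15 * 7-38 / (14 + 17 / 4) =-732512 / 365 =-2006.88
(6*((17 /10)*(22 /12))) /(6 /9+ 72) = 0.26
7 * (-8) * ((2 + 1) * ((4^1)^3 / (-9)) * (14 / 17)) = 50176 / 51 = 983.84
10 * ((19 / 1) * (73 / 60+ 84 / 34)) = 71459 / 102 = 700.58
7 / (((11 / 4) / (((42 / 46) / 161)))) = 84 / 5819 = 0.01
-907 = -907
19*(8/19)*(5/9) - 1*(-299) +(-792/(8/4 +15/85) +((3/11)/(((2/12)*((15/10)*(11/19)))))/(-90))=-12182263/201465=-60.47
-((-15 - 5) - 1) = 21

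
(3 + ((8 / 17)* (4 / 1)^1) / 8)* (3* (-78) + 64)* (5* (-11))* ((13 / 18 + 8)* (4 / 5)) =1899700 / 9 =211077.78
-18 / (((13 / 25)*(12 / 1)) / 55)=-4125 / 26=-158.65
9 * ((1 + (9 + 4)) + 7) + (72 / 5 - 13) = 952 / 5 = 190.40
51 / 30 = 17 / 10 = 1.70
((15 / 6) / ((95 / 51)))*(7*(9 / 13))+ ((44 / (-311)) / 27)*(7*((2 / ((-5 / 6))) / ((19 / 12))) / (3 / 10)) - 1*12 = -7343029 / 1382706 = -5.31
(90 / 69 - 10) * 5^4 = -125000 / 23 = -5434.78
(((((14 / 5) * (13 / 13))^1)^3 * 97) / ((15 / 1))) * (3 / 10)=133084 / 3125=42.59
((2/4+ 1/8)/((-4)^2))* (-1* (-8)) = 5/16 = 0.31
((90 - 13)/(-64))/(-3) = 77/192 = 0.40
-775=-775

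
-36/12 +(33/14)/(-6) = -3.39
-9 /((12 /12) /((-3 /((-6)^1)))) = -4.50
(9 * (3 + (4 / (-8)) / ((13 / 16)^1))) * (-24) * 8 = -53568 / 13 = -4120.62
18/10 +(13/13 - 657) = -3271/5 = -654.20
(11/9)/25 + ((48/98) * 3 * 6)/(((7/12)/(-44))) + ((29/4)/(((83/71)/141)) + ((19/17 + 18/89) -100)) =4296101048593/38766237300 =110.82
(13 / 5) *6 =78 / 5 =15.60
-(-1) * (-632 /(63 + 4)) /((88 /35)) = -2765 /737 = -3.75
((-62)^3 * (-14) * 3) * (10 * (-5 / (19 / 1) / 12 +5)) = 9467579800 / 19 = 498293673.68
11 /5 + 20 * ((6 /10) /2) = 41 /5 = 8.20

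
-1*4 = -4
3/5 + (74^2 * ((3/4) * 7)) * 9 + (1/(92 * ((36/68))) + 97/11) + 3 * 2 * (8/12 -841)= 11553882299/45540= 253708.44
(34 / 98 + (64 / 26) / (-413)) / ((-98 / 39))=-38445 / 283318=-0.14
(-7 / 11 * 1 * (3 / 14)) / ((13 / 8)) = -12 / 143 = -0.08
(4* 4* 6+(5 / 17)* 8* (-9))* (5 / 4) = 1590 / 17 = 93.53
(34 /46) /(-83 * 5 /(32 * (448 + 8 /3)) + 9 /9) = 735488 /966437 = 0.76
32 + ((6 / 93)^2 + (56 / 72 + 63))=828418 / 8649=95.78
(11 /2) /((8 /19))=209 /16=13.06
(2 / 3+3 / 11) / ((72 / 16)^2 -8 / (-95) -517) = -11780 / 6228189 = -0.00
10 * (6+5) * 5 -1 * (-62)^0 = 549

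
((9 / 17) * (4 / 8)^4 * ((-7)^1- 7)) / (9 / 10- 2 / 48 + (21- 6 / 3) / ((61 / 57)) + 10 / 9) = -172935 / 7363193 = -0.02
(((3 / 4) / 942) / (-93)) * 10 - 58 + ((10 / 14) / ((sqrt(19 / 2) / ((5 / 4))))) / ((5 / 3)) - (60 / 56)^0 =-3445841 / 58404 + 15 * sqrt(38) / 532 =-58.83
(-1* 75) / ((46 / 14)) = -525 / 23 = -22.83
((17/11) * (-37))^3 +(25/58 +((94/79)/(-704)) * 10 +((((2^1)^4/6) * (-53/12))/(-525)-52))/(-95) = -4094691298345250341/21900223422000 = -186970.30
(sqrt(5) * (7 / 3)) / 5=7 * sqrt(5) / 15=1.04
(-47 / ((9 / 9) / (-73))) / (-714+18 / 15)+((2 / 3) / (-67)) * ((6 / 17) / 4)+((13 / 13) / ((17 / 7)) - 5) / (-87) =-560541673 / 117722484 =-4.76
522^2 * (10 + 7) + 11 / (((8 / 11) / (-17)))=37055767 / 8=4631970.88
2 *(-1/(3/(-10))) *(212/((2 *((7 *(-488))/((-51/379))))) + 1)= 3250175/485499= 6.69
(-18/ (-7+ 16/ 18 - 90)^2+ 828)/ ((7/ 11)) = 6814817262/ 5237575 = 1301.14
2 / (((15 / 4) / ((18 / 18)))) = 8 / 15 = 0.53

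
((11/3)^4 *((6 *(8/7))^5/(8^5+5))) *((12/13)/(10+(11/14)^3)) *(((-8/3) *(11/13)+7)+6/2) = 445091017654272/7808254131223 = 57.00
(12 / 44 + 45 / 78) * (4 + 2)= 729 / 143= 5.10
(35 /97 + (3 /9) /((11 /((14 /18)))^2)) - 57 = -161535329 /2852091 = -56.64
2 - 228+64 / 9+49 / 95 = -186709 / 855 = -218.37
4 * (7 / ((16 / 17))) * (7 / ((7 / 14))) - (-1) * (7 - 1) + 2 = 849 / 2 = 424.50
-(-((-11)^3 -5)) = -1336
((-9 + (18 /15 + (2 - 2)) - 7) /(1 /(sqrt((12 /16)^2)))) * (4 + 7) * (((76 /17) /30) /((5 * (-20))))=7733 /42500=0.18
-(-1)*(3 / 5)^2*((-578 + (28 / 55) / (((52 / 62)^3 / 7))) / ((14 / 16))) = -4976118036 / 21146125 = -235.32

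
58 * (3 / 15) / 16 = 29 / 40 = 0.72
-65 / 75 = -13 / 15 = -0.87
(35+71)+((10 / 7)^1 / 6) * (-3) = 737 / 7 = 105.29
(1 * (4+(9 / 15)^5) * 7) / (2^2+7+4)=89201 / 46875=1.90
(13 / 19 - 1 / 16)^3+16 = 456262693 / 28094464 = 16.24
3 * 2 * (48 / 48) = 6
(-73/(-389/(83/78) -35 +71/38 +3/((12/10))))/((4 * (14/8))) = 0.03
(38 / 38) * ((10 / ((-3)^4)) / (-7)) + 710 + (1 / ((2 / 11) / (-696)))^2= 8308984688 / 567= 14654293.98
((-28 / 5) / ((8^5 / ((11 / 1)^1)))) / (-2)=77 / 81920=0.00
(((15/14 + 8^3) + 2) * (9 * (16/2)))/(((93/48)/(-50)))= -207676800/217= -957035.94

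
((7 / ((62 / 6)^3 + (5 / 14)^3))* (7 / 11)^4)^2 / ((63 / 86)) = 2116576862608828032 / 1432569558387278664876721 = 0.00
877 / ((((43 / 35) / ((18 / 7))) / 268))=21153240 / 43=491935.81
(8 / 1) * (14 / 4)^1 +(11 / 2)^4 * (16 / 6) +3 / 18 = 2468.33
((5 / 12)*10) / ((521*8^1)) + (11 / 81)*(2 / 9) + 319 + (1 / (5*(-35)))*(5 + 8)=339199555253 / 1063465200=318.96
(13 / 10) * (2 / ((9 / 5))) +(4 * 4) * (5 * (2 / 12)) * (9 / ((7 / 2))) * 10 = 21691 / 63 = 344.30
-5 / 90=-1 / 18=-0.06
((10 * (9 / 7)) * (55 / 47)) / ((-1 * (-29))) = 4950 / 9541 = 0.52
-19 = -19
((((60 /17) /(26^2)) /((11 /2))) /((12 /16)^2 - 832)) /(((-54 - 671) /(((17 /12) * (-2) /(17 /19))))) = -304 /60960132805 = -0.00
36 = 36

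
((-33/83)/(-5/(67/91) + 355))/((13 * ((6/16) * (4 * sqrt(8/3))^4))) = -0.00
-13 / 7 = -1.86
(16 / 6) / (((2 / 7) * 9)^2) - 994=-241444 / 243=-993.60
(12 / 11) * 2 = 24 / 11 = 2.18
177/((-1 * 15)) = -59/5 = -11.80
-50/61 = -0.82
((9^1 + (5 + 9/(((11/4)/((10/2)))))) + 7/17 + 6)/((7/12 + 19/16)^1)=330096/15895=20.77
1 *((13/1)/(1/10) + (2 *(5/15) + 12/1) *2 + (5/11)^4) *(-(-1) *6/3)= 13649162/43923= 310.75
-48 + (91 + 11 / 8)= 355 / 8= 44.38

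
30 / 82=15 / 41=0.37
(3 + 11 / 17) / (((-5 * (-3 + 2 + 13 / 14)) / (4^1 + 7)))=9548 / 85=112.33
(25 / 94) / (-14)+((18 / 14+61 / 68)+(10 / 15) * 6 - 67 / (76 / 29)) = -8247175 / 425068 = -19.40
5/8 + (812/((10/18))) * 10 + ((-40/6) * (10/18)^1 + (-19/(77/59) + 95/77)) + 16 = 243086603/16632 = 14615.60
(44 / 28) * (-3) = -33 / 7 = -4.71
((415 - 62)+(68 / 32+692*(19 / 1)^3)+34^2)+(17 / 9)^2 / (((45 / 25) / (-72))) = 3076572073 / 648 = 4747796.41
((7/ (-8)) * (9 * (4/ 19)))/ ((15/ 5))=-21/ 38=-0.55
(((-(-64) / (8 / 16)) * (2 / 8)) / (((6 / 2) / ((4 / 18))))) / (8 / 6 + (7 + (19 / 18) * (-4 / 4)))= 128 / 393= 0.33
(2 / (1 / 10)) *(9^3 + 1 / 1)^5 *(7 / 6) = 14511501151000000 / 3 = 4837167050333333.33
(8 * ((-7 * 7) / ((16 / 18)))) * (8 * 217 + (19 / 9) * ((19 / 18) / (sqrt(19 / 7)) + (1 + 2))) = -768369 - 931 * sqrt(133) / 18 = -768965.49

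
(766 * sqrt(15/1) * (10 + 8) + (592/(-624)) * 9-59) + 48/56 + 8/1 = 53342.01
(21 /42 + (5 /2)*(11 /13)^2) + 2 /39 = 1187 /507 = 2.34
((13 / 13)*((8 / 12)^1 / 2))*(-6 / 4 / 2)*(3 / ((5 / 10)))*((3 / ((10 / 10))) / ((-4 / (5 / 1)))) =45 / 8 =5.62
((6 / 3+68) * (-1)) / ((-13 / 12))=840 / 13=64.62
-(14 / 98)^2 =-1 / 49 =-0.02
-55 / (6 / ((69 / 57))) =-1265 / 114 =-11.10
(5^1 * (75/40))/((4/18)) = 675/16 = 42.19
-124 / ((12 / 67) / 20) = -41540 / 3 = -13846.67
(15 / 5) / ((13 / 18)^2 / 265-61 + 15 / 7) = -1803060 / 35373137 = -0.05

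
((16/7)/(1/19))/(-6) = -152/21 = -7.24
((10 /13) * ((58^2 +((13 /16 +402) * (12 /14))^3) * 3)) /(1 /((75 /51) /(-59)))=-159459489542625 /67348736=-2367668.63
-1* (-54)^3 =157464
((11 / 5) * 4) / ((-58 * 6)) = -11 / 435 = -0.03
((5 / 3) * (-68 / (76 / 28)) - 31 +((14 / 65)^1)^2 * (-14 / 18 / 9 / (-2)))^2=223781970620992081 / 42279580175625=5292.91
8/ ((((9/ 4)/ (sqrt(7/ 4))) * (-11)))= -16 * sqrt(7)/ 99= -0.43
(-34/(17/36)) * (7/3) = -168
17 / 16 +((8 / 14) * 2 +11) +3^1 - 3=1479 / 112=13.21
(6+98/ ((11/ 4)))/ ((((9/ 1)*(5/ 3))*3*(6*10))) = 0.02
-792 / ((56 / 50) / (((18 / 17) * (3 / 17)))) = -267300 / 2023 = -132.13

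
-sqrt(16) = -4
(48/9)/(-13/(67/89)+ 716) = 1072/140445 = 0.01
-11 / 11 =-1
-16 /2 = -8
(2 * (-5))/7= -10/7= -1.43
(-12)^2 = 144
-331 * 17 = -5627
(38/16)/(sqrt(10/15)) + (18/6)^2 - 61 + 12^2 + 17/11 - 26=19*sqrt(6)/16 + 743/11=70.45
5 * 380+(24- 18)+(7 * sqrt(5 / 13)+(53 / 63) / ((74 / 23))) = 7 * sqrt(65) / 13+8886991 / 4662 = 1910.60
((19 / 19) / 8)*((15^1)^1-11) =0.50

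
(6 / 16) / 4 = 3 / 32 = 0.09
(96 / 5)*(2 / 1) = 192 / 5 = 38.40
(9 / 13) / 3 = 3 / 13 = 0.23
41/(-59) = -41/59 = -0.69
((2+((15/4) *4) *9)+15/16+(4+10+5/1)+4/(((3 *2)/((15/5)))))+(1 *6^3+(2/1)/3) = 18029/48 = 375.60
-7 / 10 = -0.70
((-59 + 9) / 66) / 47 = -25 / 1551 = -0.02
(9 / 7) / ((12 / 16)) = 12 / 7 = 1.71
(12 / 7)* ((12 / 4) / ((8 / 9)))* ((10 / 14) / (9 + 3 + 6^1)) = 45 / 196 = 0.23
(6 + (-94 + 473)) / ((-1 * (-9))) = 385 / 9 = 42.78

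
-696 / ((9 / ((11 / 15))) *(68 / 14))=-8932 / 765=-11.68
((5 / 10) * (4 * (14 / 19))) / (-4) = -0.37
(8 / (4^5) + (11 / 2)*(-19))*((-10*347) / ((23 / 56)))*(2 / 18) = 162439375 / 1656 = 98091.41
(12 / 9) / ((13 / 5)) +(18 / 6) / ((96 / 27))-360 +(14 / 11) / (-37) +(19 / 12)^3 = -3243045889 / 9142848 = -354.71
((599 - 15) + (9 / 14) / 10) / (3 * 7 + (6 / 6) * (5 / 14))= 81769 / 2990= 27.35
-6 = -6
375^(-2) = 1/140625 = 0.00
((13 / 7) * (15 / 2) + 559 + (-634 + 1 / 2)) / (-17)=3.56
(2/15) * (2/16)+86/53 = 1.64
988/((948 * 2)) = 247/474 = 0.52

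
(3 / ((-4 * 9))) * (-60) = 5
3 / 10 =0.30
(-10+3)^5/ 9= -16807/ 9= -1867.44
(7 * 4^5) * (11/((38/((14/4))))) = 137984/19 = 7262.32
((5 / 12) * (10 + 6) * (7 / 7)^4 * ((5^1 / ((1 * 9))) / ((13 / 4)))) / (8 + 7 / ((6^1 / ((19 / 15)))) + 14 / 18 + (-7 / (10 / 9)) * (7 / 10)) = 40000 / 205179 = 0.19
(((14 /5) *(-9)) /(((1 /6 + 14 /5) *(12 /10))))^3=-250047000 /704969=-354.69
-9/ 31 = -0.29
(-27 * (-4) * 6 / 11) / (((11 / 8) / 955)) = 4950720 / 121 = 40915.04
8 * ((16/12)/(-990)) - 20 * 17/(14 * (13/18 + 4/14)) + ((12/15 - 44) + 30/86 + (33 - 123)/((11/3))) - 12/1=-839357293/8109585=-103.50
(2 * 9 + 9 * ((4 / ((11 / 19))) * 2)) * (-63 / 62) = -49329 / 341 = -144.66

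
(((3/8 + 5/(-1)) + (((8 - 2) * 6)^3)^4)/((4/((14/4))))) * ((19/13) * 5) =25208188719871001862115/832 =30298303749844954161.20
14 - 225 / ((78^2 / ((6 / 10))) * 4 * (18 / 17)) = 227051 / 16224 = 13.99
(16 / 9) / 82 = 8 / 369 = 0.02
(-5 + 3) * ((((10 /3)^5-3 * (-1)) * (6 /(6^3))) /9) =-100729 /39366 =-2.56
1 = 1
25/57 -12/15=-103/285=-0.36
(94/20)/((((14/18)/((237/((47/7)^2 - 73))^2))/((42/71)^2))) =44369522001/291168160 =152.38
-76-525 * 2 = -1126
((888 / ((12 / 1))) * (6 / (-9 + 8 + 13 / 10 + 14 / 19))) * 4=337440 / 197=1712.89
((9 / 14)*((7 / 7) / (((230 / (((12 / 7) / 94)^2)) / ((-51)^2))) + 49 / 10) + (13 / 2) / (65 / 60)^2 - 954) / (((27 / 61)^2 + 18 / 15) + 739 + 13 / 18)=-143438933487328641 / 112455484549549778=-1.28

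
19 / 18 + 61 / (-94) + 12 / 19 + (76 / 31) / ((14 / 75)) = 24716098 / 1744029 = 14.17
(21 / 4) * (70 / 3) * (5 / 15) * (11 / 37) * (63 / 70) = 1617 / 148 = 10.93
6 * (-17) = -102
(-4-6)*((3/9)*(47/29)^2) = -22090/2523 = -8.76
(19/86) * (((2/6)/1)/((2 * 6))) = 19/3096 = 0.01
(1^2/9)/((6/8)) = 4/27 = 0.15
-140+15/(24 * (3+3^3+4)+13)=-116045/829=-139.98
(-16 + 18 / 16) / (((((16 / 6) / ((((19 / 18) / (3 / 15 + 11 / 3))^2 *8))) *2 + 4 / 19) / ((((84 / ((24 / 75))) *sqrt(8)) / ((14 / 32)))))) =-80548125 *sqrt(2) / 41318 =-2756.96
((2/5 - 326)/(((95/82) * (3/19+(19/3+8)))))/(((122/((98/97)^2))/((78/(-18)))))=595258664/846574775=0.70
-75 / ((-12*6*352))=25 / 8448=0.00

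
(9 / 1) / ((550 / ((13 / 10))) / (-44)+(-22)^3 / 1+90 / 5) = -0.00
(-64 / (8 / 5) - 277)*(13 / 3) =-4121 / 3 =-1373.67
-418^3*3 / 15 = -73034632 / 5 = -14606926.40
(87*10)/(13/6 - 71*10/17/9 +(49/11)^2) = 32212620/643109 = 50.09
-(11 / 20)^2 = -121 / 400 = -0.30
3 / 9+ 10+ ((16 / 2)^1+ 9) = 82 / 3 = 27.33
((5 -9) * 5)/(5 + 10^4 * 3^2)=-4/18001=-0.00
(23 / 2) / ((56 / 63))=207 / 16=12.94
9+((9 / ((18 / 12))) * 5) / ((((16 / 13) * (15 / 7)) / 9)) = 111.38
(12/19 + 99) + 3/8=15201/152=100.01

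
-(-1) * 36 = 36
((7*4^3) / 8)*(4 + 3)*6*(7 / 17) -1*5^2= 943.47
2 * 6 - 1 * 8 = 4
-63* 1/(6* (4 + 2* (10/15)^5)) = -729/296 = -2.46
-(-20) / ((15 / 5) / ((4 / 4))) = 20 / 3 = 6.67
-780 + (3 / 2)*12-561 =-1323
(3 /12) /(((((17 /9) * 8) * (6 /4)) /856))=321 /34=9.44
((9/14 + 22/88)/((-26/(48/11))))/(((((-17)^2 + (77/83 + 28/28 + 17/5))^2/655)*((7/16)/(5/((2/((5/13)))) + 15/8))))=-2495863171875/339761352869939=-0.01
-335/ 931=-0.36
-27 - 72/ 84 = -195/ 7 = -27.86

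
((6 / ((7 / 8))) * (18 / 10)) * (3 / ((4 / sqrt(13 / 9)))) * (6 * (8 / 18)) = 29.67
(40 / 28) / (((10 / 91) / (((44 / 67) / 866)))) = 286 / 29011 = 0.01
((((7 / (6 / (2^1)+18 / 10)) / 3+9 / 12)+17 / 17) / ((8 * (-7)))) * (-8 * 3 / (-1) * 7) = -161 / 24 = -6.71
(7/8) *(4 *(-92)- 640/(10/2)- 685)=-8267/8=-1033.38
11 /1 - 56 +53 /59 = -2602 /59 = -44.10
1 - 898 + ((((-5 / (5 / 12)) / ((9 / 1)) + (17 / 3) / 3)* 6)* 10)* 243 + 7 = 7210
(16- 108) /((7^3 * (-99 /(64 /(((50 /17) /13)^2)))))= 71893952 /21223125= 3.39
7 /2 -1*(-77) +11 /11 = 163 /2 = 81.50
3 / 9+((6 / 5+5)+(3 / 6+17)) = 721 / 30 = 24.03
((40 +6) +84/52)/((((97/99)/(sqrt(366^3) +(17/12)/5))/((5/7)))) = 347259/35308 +112144230* sqrt(366)/8827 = 243064.72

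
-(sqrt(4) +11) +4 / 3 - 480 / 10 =-179 / 3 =-59.67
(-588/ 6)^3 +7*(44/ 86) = -40471102/ 43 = -941188.42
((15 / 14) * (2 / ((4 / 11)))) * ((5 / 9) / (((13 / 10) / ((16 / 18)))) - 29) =-1657535 / 9828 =-168.65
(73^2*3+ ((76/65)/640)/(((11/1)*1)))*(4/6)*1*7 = 74606.00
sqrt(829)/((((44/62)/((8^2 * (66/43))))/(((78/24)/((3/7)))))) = 45136 * sqrt(829)/43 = 30222.60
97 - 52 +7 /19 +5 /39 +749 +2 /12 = 1177691 /1482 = 794.66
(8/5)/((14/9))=36/35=1.03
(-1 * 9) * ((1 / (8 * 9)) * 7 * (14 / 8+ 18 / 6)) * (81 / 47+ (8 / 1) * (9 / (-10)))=171171 / 7520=22.76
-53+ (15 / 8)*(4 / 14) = -1469 / 28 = -52.46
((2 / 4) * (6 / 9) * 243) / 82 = 81 / 82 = 0.99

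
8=8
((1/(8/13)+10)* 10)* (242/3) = 18755/2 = 9377.50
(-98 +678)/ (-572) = -145/ 143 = -1.01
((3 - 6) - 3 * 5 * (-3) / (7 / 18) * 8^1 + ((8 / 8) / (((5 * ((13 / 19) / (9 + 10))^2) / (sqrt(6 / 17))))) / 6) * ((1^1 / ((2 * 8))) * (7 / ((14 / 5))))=130321 * sqrt(102) / 551616 + 32295 / 224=146.56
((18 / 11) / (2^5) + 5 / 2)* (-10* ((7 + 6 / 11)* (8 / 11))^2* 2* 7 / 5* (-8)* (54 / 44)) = 21119.72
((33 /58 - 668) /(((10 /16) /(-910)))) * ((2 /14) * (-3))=-12077832 /29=-416476.97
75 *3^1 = 225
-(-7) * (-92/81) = -644/81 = -7.95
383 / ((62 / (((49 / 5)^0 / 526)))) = 383 / 32612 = 0.01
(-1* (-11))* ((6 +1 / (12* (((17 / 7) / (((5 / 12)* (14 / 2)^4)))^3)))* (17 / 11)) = 593445799998683 / 5992704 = 99028051.44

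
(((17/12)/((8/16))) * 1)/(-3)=-17/18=-0.94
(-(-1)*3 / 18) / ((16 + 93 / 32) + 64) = 16 / 7959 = 0.00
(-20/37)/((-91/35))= 100/481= 0.21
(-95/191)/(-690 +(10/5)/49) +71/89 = 458884583/574702192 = 0.80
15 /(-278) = -15 /278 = -0.05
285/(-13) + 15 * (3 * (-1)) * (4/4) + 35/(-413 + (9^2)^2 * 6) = -33888655/506389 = -66.92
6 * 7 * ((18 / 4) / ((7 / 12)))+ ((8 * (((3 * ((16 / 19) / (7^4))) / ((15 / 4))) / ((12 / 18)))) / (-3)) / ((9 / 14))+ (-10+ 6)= 93844288 / 293265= 320.00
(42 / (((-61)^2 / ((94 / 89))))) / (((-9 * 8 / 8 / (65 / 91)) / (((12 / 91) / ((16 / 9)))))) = -2115 / 30136379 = -0.00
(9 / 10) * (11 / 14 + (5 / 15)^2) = 0.81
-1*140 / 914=-70 / 457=-0.15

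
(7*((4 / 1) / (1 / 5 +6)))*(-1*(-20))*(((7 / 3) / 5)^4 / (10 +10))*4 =268912 / 313875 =0.86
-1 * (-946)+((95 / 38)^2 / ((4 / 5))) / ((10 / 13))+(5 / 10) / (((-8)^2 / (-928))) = 30365 / 32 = 948.91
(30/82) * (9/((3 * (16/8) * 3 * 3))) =5/82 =0.06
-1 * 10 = -10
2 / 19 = 0.11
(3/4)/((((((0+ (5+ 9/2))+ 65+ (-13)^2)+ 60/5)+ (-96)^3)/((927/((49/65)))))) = -180765/173358178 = -0.00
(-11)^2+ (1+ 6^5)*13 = 101222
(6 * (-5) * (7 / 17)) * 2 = -420 / 17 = -24.71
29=29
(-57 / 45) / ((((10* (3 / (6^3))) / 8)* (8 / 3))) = -684 / 25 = -27.36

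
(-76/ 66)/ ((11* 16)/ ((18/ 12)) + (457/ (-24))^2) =-7296/ 3040763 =-0.00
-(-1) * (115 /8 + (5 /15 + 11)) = 25.71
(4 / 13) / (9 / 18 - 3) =-8 / 65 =-0.12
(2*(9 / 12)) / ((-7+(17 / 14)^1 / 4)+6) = -28 / 13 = -2.15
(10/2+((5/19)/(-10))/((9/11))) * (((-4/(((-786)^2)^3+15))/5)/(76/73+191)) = -248054/2826301094577714766801995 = -0.00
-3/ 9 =-1/ 3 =-0.33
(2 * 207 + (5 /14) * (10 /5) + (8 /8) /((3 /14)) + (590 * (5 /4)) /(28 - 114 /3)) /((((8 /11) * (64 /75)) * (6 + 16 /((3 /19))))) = 23952225 /4616192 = 5.19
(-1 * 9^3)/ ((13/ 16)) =-11664/ 13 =-897.23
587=587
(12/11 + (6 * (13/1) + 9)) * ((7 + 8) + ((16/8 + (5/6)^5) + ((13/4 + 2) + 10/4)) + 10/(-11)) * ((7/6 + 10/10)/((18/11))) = 2827.65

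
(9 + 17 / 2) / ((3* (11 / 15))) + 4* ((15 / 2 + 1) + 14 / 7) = 1099 / 22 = 49.95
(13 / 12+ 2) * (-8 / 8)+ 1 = -25 / 12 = -2.08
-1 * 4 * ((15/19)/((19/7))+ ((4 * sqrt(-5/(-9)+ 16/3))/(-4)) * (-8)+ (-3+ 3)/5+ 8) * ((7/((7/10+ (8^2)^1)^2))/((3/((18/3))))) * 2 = -89600 * sqrt(53)/1255827 - 33521600/151117849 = -0.74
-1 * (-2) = 2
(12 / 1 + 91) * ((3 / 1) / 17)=18.18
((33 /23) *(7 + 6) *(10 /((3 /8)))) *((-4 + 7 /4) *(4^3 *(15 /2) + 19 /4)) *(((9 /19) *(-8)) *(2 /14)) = 128339640 /437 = 293683.39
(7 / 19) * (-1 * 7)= -49 / 19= -2.58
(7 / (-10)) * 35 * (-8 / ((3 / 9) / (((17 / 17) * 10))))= 5880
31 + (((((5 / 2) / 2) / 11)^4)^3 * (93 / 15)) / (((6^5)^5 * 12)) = 556873199626480859512768047690871037545667 / 17963651600854221274605420893253855608832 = 31.00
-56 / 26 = -28 / 13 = -2.15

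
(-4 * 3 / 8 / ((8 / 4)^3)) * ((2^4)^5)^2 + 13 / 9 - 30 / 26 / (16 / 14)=-192964290674281 / 936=-206158430207.57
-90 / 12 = -15 / 2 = -7.50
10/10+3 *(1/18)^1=1.17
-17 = -17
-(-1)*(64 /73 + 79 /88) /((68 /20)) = 56995 /109208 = 0.52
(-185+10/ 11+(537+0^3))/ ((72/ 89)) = 436.23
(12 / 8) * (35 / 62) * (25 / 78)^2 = 21875 / 251472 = 0.09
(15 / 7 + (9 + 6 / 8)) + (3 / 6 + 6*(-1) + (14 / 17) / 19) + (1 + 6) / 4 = 18509 / 2261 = 8.19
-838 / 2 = -419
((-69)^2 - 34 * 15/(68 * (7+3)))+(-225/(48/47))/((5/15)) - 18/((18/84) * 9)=196319/48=4089.98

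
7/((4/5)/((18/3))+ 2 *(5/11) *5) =1155/772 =1.50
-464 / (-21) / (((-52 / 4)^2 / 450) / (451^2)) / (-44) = -321743400 / 1183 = -271972.44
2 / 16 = 0.12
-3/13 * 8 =-24/13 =-1.85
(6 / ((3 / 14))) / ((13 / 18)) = 38.77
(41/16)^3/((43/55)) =3790655/176128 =21.52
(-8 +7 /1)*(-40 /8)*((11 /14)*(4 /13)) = 110 /91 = 1.21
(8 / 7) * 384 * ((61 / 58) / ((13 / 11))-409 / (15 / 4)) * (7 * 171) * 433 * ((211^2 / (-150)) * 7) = 2409140826166464768 / 47125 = 51122351748890.50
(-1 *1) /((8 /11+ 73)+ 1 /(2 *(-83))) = -1826 /134615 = -0.01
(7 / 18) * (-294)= -343 / 3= -114.33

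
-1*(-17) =17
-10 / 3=-3.33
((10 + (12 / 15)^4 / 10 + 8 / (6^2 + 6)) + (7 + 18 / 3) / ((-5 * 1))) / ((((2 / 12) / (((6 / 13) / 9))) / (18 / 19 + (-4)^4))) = 9779876264 / 16209375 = 603.35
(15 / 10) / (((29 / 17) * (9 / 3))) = 17 / 58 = 0.29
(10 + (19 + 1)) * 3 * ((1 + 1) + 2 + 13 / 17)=7290 / 17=428.82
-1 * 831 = -831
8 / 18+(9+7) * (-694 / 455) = -98116 / 4095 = -23.96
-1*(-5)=5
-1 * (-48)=48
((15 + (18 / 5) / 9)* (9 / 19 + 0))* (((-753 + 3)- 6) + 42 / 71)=-37168362 / 6745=-5510.51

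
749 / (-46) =-749 / 46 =-16.28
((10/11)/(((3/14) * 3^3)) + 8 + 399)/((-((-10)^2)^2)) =-362777/8910000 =-0.04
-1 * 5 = -5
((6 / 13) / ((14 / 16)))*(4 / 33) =64 / 1001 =0.06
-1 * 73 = -73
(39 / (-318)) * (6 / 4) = -39 / 212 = -0.18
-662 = -662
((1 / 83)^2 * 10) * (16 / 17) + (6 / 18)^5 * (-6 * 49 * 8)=-91803632 / 9486153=-9.68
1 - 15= -14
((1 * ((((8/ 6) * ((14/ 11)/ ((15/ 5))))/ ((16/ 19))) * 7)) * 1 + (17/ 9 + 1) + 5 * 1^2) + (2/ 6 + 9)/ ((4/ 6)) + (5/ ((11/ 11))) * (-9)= -405/ 22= -18.41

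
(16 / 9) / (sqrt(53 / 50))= 80*sqrt(106) / 477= 1.73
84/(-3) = -28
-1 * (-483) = 483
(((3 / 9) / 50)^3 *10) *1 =1 / 337500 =0.00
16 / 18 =0.89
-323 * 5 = -1615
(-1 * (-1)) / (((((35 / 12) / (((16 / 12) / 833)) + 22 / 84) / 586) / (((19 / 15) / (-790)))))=-623504 / 1209377425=-0.00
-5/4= -1.25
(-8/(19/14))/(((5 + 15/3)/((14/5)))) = -784/475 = -1.65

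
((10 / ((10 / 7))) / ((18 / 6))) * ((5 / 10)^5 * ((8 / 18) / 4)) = 7 / 864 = 0.01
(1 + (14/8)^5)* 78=695409/512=1358.22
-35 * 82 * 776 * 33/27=-24498320/9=-2722035.56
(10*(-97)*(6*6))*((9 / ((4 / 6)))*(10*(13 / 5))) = -12256920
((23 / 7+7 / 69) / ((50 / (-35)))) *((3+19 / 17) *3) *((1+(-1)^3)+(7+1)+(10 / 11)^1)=-1122296 / 4301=-260.94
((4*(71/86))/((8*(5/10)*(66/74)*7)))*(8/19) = 10508/188727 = 0.06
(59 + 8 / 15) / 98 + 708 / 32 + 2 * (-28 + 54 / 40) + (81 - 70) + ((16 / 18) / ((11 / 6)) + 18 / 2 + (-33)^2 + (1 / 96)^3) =2572531128967 / 2384363520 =1078.92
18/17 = 1.06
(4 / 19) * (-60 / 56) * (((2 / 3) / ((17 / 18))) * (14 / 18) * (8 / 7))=-320 / 2261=-0.14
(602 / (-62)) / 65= -301 / 2015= -0.15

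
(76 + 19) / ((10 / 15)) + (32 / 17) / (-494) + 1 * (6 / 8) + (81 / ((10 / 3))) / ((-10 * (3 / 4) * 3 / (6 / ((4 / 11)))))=52666457 / 419900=125.43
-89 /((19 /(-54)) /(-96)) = -461376 /19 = -24282.95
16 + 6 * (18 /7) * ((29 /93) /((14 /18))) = 33700 /1519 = 22.19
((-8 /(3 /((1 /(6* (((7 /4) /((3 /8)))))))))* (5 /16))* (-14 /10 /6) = 1 /144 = 0.01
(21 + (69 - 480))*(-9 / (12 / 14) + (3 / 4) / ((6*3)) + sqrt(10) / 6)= 16315 / 4 - 65*sqrt(10)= 3873.20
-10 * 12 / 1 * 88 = -10560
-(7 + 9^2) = -88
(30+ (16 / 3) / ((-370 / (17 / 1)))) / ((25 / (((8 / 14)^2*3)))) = 264224 / 226625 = 1.17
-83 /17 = -4.88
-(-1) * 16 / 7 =16 / 7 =2.29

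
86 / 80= 1.08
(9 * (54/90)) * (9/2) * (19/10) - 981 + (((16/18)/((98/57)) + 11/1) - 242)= -17130101/14700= -1165.31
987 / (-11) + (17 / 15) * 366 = 325.07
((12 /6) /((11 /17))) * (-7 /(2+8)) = -119 /55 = -2.16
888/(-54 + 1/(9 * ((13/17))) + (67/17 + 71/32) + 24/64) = -56519424/3011809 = -18.77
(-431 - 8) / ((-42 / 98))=3073 / 3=1024.33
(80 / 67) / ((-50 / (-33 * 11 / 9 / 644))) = 242 / 161805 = 0.00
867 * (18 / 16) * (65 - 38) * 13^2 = 35605089 / 8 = 4450636.12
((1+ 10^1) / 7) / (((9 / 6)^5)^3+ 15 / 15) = 32768 / 9151975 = 0.00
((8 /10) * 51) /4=51 /5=10.20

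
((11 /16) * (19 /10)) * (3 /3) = 209 /160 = 1.31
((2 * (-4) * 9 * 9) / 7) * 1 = -648 / 7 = -92.57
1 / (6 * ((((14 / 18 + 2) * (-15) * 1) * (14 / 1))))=-1 / 3500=-0.00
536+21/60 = 10727/20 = 536.35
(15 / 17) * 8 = 120 / 17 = 7.06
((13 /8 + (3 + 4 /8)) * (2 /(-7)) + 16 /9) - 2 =-425 /252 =-1.69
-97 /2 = -48.50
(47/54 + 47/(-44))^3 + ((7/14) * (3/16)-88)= -147403336573/1676676672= -87.91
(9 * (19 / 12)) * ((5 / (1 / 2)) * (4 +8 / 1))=1710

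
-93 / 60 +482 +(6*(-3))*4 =8169 / 20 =408.45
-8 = -8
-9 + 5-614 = -618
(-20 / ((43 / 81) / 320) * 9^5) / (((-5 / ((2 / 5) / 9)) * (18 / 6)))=90699264 / 43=2109285.21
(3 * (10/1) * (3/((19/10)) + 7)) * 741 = 190710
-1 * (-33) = 33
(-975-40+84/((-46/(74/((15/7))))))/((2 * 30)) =-17.97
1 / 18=0.06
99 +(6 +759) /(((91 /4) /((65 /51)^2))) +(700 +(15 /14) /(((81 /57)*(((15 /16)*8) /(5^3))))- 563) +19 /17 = 977734 /3213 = 304.31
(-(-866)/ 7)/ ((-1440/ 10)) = -433/ 504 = -0.86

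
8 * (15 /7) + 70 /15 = 458 /21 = 21.81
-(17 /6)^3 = -22.75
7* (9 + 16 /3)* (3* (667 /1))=200767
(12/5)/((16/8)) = 6/5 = 1.20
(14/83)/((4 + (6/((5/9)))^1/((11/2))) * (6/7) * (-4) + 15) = -5390/174051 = -0.03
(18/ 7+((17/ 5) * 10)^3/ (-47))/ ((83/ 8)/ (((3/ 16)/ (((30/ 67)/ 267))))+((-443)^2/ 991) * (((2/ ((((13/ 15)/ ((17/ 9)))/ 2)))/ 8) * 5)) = -42141415521556/ 54547290428505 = -0.77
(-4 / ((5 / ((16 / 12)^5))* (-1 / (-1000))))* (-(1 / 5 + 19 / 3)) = 16056320 / 729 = 22025.13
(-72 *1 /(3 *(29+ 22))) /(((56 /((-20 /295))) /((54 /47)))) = 216 /329987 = 0.00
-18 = -18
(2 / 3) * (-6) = -4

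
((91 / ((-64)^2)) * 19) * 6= 5187 / 2048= 2.53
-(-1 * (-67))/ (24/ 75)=-1675/ 8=-209.38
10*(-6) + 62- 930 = -928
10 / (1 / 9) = 90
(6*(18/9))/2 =6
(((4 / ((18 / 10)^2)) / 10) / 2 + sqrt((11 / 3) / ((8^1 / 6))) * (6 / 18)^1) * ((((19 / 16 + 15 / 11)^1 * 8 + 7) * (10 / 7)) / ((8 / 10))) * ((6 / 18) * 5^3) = 1046875 / 8316 + 209375 * sqrt(11) / 616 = 1253.19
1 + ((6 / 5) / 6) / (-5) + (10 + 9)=499 / 25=19.96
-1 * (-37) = 37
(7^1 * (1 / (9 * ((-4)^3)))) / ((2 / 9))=-7 / 128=-0.05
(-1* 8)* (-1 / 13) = 0.62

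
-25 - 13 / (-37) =-912 / 37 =-24.65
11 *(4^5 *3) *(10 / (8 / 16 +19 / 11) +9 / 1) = 22336512 / 49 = 455847.18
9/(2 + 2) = 9/4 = 2.25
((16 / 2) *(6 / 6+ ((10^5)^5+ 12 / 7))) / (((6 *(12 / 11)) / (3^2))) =770000000000000000000000209 / 7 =110000000000000000000000000.00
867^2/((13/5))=3758445/13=289111.15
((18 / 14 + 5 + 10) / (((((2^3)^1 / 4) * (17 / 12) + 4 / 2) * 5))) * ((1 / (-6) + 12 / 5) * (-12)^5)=-1900578816 / 5075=-374498.29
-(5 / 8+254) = -2037 / 8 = -254.62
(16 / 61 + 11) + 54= 3981 / 61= 65.26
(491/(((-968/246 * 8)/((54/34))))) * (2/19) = -1630611/625328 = -2.61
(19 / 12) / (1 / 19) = 361 / 12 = 30.08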